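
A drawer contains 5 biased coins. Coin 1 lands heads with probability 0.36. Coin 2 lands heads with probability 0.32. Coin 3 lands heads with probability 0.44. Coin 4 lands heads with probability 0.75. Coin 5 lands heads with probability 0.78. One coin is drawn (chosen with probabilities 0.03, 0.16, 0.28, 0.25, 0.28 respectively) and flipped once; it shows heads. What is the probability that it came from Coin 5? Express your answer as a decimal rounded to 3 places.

P(heads|C1) = 0.36; P(heads|C2) = 0.32; P(heads|C3) = 0.44; P(heads|C4) = 0.75; P(heads|C5) = 0.78.
Prior × likelihood for each source: 0.03·0.36=0.01080, 0.16·0.32=0.05120, 0.28·0.44=0.1232, 0.25·0.75=0.1875, 0.28·0.78=0.2184. Summing gives P(heads) = 0.59110.
P(Coin 5 | heads) = 0.2184 / 0.59110 = 0.369.

Posterior probability ≈ 0.369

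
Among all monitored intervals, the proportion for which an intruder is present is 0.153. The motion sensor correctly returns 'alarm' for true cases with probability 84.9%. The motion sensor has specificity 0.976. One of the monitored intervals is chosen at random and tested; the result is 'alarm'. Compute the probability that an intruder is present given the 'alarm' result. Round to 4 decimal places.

Let H be the event that an intruder is present. P(H) = 0.153, so P(¬H) = 0.847. With E the 'alarm' result, P(E|H) = 0.849 and P(E|¬H) = 0.024.
P(E) = 0.849·0.153 + 0.024·0.847 = 0.12990 + 0.020328 = 0.15022.
By Bayes' theorem, P(H|E) = 0.12990 / 0.15022 = 0.8647.

P(H | E) ≈ 0.8647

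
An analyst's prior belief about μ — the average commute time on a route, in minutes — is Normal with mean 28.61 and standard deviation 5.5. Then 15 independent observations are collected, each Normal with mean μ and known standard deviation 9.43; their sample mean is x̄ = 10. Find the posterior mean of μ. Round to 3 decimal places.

Prior precision 1/τ₀² = 1/5.5² = 0.0330579; data precision n/σ² = 15/9.43² = 0.168682.
Posterior precision = 0.0330579 + 0.168682 = 0.201740.
Posterior mean = (0.0330579·28.61 + 0.168682·10) / 0.201740 = 13.050.

Posterior mean ≈ 13.050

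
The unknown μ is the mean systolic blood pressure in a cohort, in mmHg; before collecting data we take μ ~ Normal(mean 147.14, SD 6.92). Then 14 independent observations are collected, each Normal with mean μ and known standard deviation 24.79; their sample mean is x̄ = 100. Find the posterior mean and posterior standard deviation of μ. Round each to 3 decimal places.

Posterior mean ≈ 122.545; posterior SD ≈ 4.786

With known σ, the Normal prior is conjugate. Weight on the data is w = (n/σ²)/(n/σ² + 1/τ₀²) = 0.0227811/(0.0227811+0.0208828) = 0.52174.
Posterior mean = w·x̄ + (1−w)·μ₀ = 0.52174·100 + 0.47826·147.14 = 122.545. Posterior variance = 1/(0.0227811+0.0208828) = 22.9022, so SD = 4.786.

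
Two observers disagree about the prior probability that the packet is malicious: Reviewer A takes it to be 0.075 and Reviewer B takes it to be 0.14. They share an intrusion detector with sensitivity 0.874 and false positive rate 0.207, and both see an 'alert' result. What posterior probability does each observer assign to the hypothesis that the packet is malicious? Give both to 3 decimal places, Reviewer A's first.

P('+'|H) = 0.874, P('+'|¬H) = 0.207.
Reviewer A: numerator 0.874·0.075 = 0.065550; evidence = 0.065550+0.207·0.925 = 0.25703; posterior = 0.255.
Reviewer B: numerator 0.874·0.14 = 0.12236; evidence = 0.12236+0.207·0.86 = 0.30038; posterior = 0.407.

Reviewer A: 0.255; Reviewer B: 0.407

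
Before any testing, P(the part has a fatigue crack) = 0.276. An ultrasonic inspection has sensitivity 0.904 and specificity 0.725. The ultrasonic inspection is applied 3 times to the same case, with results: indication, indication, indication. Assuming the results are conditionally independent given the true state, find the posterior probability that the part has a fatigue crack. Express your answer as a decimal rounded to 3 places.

With H the event that the part has a fatigue crack, the joint likelihood of the observed sequence is P(data|H) = 0.904·0.904·0.904 = 0.73876 and P(data|¬H) = 0.275·0.275·0.275 = 0.020797.
Bayes: P(H|data) = 0.276·0.73876 / (0.276·0.73876 + 0.724·0.020797) = 0.20390/0.21896 = 0.9312.

Posterior P(H) ≈ 0.931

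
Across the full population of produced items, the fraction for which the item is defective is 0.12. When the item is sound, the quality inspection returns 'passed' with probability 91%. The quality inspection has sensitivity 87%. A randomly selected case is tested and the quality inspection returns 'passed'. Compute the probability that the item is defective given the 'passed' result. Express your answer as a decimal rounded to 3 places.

Write H for 'the item is defective'. Prior odds H:¬H = 0.12/0.88 = 0.13636. For the 'passed' outcome, the likelihood ratio is 0.13/0.91 = 0.14286.
Posterior odds = 0.13636 × 0.14286 = 0.019481, so P(H|E) = 0.019481/(1+0.019481) = 0.019.

P(H | E) ≈ 0.019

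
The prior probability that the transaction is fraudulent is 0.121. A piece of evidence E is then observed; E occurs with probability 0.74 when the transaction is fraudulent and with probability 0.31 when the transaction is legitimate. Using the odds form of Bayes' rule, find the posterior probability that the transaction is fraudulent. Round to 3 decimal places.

Prior odds = 0.121/(1−0.121) = 0.13766.
Likelihood ratio for E = 0.74/0.31 = 2.3871.
Posterior odds = prior odds × LR = 0.32860.
Posterior probability = odds/(1+odds) = 0.32860/1.3286 = 0.247.

Posterior probability ≈ 0.247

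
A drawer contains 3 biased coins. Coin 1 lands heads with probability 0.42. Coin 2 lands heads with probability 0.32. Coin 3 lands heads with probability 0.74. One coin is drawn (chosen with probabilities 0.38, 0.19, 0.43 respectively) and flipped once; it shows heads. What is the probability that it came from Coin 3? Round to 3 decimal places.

P(heads|C1) = 0.42; P(heads|C2) = 0.32; P(heads|C3) = 0.74.
Prior × likelihood for each source: 0.38·0.42=0.1596, 0.19·0.32=0.06080, 0.43·0.74=0.3182. Summing gives P(heads) = 0.53860.
P(Coin 3 | heads) = 0.3182 / 0.53860 = 0.591.

Posterior probability ≈ 0.591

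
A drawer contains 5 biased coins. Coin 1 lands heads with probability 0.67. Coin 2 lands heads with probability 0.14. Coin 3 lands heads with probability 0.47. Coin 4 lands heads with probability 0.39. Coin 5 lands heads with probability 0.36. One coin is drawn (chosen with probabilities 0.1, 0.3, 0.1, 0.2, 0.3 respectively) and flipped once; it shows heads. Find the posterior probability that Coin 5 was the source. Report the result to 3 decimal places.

Tabulate prior·likelihood by source: [1] prior 0.1, lik 0.67, product 0.06700; [2] prior 0.3, lik 0.14, product 0.04200; [3] prior 0.1, lik 0.47, product 0.04700; [4] prior 0.2, lik 0.39, product 0.07800; [5] prior 0.3, lik 0.36, product 0.1080.
Normalizing constant = 0.34200; the posterior for Coin 5 is its product over the sum, 0.1080/0.34200 = 0.316.

Posterior probability ≈ 0.316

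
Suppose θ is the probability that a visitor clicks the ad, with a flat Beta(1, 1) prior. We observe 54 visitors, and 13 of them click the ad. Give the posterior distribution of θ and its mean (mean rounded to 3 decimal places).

Observing 13 successes and 41 failures updates Beta(1, 1) by adding the success and failure counts to the two shape parameters: α = 1+13 = 14, β = 1+41 = 42.
Posterior mean = α/(α+β) = 14/56 = 0.250.

Posterior: Beta(14, 42); mean ≈ 0.250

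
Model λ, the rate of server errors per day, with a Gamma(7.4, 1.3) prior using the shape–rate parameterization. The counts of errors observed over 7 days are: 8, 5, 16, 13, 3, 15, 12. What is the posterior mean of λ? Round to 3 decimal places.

Posterior mean ≈ 9.566

Total count ∑xᵢ = 72 over n = 7 days.
Gamma is conjugate to the Poisson likelihood: posterior is Gamma(shape = 7.4+72 = 79.4, rate = 1.3+7 = 8.3).
Posterior mean = shape/rate = 79.4/8.3 = 9.566.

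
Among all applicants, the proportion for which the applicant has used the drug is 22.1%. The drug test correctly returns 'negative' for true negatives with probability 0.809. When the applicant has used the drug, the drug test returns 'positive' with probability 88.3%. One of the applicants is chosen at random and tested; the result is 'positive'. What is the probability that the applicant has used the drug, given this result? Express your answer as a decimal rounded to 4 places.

Let H be the event that the applicant has used the drug. P(H) = 0.221, so P(¬H) = 0.779. With E the 'positive' result, P(E|H) = 0.883 and P(E|¬H) = 0.191.
P(E) = 0.883·0.221 + 0.191·0.779 = 0.19514 + 0.14879 = 0.34393.
By Bayes' theorem, P(H|E) = 0.19514 / 0.34393 = 0.5674.

P(H | E) ≈ 0.5674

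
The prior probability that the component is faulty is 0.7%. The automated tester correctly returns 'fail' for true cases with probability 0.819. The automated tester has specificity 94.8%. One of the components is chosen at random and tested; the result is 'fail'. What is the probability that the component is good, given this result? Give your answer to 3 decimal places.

Write H for 'the component is faulty'. Prior odds H:¬H = 0.007/0.993 = 0.0070493. For the 'fail' outcome, the likelihood ratio is 0.819/0.052 = 15.750.
Posterior odds = 0.0070493 × 15.750 = 0.11103, so P(H|E) = 0.11103/(1+0.11103) = 0.100. Then P(¬H|E) = 1 − 0.100 = 0.900.

P(¬H | E) ≈ 0.900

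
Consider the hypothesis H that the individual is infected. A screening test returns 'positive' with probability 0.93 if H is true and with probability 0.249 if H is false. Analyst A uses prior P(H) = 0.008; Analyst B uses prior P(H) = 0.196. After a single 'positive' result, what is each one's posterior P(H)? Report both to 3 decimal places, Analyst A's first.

Analyst A: 0.029; Analyst B: 0.477

P('+'|H) = 0.93, P('+'|¬H) = 0.249.
Analyst A: numerator 0.93·0.008 = 0.0074400; evidence = 0.0074400+0.249·0.992 = 0.25445; posterior = 0.029.
Analyst B: numerator 0.93·0.196 = 0.18228; evidence = 0.18228+0.249·0.804 = 0.38248; posterior = 0.477.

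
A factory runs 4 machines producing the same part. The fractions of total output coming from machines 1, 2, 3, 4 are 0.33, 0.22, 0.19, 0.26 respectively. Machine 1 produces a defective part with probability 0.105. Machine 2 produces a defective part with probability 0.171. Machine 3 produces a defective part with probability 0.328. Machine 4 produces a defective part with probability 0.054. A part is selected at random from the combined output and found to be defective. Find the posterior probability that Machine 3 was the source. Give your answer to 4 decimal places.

Posterior probability ≈ 0.4193

Tabulate prior·likelihood by source: [1] prior 0.33, lik 0.105, product 0.03465; [2] prior 0.22, lik 0.171, product 0.03762; [3] prior 0.19, lik 0.328, product 0.06232; [4] prior 0.26, lik 0.054, product 0.01404.
Normalizing constant = 0.14863; the posterior for Machine 3 is its product over the sum, 0.06232/0.14863 = 0.4193.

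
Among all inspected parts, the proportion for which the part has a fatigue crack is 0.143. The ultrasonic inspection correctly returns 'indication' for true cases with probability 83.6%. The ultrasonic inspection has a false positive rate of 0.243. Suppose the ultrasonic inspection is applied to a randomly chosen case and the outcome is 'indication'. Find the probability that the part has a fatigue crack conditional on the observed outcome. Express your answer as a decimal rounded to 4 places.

P(H | E) ≈ 0.3647

Let H be the event that the part has a fatigue crack. P(H) = 0.143, so P(¬H) = 0.857. With E the 'indication' result, P(E|H) = 0.836 and P(E|¬H) = 0.243.
P(E) = 0.836·0.143 + 0.243·0.857 = 0.11955 + 0.20825 = 0.32780.
By Bayes' theorem, P(H|E) = 0.11955 / 0.32780 = 0.3647.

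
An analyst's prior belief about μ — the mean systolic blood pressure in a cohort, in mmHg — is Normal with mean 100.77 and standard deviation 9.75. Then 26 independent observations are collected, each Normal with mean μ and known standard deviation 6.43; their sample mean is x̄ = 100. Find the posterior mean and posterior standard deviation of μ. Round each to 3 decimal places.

Prior precision 1/τ₀² = 1/9.75² = 0.0105194; data precision n/σ² = 26/6.43² = 0.628856.
Posterior precision = 0.0105194 + 0.628856 = 0.639376, giving posterior SD = 1/√0.639376 = 1.251.
Posterior mean = (0.0105194·100.77 + 0.628856·100) / 0.639376 = 100.013.

Posterior mean ≈ 100.013; posterior SD ≈ 1.251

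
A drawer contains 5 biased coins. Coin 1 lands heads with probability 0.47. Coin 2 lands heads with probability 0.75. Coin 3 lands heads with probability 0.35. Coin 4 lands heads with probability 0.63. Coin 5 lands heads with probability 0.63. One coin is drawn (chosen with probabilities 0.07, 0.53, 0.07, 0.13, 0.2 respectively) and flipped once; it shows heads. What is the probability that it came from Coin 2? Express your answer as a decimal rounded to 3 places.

Posterior probability ≈ 0.600

P(heads|C1) = 0.47; P(heads|C2) = 0.75; P(heads|C3) = 0.35; P(heads|C4) = 0.63; P(heads|C5) = 0.63.
Prior × likelihood for each source: 0.07·0.47=0.03290, 0.53·0.75=0.3975, 0.07·0.35=0.02450, 0.13·0.63=0.08190, 0.2·0.63=0.1260. Summing gives P(heads) = 0.66280.
P(Coin 2 | heads) = 0.3975 / 0.66280 = 0.600.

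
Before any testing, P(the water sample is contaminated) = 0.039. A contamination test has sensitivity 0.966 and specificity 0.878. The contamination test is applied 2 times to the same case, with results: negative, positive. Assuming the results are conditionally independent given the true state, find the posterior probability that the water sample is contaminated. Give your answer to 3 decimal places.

With H the event that the water sample is contaminated, the joint likelihood of the observed sequence is P(data|H) = 0.034·0.966 = 0.032844 and P(data|¬H) = 0.878·0.122 = 0.10712.
Bayes: P(H|data) = 0.039·0.032844 / (0.039·0.032844 + 0.961·0.10712) = 0.0012809/0.10422 = 0.0123.

Posterior P(H) ≈ 0.012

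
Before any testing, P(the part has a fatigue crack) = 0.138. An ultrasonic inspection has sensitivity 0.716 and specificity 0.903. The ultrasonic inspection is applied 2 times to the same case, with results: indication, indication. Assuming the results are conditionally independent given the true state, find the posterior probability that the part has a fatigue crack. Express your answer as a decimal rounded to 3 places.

Let H be the event that the part has a fatigue crack; start with P(H) = 0.138. P('indication'|H) = 0.716, P('indication'|¬H) = 0.097.
Update on result 1 ('indication'): P(H) ← 0.716·0.1380 / (0.716·0.1380 + 0.097·0.8620) = 0.098808/0.18242 = 0.5416.
Update on result 2 ('indication'): P(H) ← 0.716·0.5416 / (0.716·0.5416 + 0.097·0.4584) = 0.38782/0.43228 = 0.8971.

Posterior P(H) ≈ 0.897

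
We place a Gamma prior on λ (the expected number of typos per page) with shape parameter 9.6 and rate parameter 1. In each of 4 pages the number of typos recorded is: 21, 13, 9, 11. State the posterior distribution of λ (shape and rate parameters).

Posterior: Gamma(shape=63.6, rate=5)

The Poisson likelihood adds the total count to the shape and the number of exposure periods to the rate. Here ∑xᵢ = 54 and n = 4, so shape 9.6→63.6 and rate 1→5.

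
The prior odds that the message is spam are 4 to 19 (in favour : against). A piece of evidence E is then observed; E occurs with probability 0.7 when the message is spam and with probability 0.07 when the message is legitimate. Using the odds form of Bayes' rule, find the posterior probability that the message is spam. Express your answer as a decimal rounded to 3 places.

Prior odds = 4/19 = 0.21053. In log-odds, ln(0.21053) = -1.5581.
Add log likelihood ratio: ln(10.0000) = 2.3026.
Posterior log-odds = 0.74444, so posterior odds = exp(0.74444) = 2.1053. Converting, P(H|E) = 2.1053/3.1053 = 0.678.

Posterior probability ≈ 0.678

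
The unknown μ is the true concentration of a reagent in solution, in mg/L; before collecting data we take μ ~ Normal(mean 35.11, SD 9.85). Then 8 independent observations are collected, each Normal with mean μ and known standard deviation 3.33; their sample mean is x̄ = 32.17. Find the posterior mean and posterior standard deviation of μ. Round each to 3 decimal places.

Prior precision 1/τ₀² = 1/9.85² = 0.0103069; data precision n/σ² = 8/3.33² = 0.721442.
Posterior precision = 0.0103069 + 0.721442 = 0.731749, giving posterior SD = 1/√0.731749 = 1.169.
Posterior mean = (0.0103069·35.11 + 0.721442·32.17) / 0.731749 = 32.211.

Posterior mean ≈ 32.211; posterior SD ≈ 1.169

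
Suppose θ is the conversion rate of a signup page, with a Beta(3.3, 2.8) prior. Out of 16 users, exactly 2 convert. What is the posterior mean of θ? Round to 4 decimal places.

Posterior mean ≈ 0.2398

Observing 2 successes and 14 failures updates Beta(3.3, 2.8) by adding the success and failure counts to the two shape parameters: α = 3.3+2 = 5.3, β = 2.8+14 = 16.8.
E[θ | data] = 5.3/(5.3+16.8) = 0.2398.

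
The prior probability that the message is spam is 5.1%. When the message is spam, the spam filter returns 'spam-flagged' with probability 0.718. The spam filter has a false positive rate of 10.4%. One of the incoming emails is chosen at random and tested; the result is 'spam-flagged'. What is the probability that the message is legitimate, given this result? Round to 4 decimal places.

P(¬H | E) ≈ 0.7294

Write H for 'the message is spam'. Prior odds H:¬H = 0.051/0.949 = 0.053741. For the 'spam-flagged' outcome, the likelihood ratio is 0.718/0.104 = 6.9038.
Posterior odds = 0.053741 × 6.9038 = 0.37102, so P(H|E) = 0.37102/(1+0.37102) = 0.2706. Then P(¬H|E) = 1 − 0.2706 = 0.7294.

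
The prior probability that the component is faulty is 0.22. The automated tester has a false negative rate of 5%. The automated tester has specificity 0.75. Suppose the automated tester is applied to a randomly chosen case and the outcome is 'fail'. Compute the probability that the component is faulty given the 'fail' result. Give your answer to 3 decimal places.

P(H | E) ≈ 0.517

Let H be the event that the component is faulty. P(H) = 0.22, so P(¬H) = 0.78. With E the 'fail' result, P(E|H) = 0.95 and P(E|¬H) = 0.25.
P(E) = 0.95·0.22 + 0.25·0.78 = 0.20900 + 0.19500 = 0.40400.
By Bayes' theorem, P(H|E) = 0.20900 / 0.40400 = 0.517.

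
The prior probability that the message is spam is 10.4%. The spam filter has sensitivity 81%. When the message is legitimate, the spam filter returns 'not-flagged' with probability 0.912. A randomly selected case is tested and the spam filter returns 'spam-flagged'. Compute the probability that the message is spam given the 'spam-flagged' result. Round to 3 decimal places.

P(H | E) ≈ 0.517

Write H for 'the message is spam'. Prior odds H:¬H = 0.104/0.896 = 0.11607. For the 'spam-flagged' outcome, the likelihood ratio is 0.81/0.088 = 9.2045.
Posterior odds = 0.11607 × 9.2045 = 1.0684, so P(H|E) = 1.0684/(1+1.0684) = 0.517.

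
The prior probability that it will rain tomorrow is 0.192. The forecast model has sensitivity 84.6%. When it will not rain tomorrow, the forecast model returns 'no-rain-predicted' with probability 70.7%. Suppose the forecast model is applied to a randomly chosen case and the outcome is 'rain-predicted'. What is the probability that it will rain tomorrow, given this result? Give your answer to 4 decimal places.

Let H be the event that it will rain tomorrow. P(H) = 0.192, so P(¬H) = 0.808. With E the 'rain-predicted' result, P(E|H) = 0.846 and P(E|¬H) = 0.293.
P(E) = 0.846·0.192 + 0.293·0.808 = 0.16243 + 0.23674 = 0.39918.
By Bayes' theorem, P(H|E) = 0.16243 / 0.39918 = 0.4069.

P(H | E) ≈ 0.4069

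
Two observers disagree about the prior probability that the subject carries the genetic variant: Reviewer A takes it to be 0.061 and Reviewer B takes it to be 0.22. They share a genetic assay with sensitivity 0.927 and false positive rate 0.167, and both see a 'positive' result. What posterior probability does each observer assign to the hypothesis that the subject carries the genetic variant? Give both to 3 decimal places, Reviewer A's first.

The likelihood ratio for a 'positive' result is 0.927/0.167 = 5.5509.
Reviewer A: prior odds 0.061/0.939 = 0.064963; posterior odds 0.36060; posterior probability 0.265.
Reviewer B: prior odds 0.22/0.78 = 0.28205; posterior odds 1.5656; posterior probability 0.610.

Reviewer A: 0.265; Reviewer B: 0.610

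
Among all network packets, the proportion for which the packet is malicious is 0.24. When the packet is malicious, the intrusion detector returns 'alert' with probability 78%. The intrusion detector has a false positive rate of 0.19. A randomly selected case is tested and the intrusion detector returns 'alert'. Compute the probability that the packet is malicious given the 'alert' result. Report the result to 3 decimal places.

P(H | E) ≈ 0.565

Write H for 'the packet is malicious'. Prior odds H:¬H = 0.24/0.76 = 0.31579. For the 'alert' outcome, the likelihood ratio is 0.78/0.19 = 4.1053.
Posterior odds = 0.31579 × 4.1053 = 1.2964, so P(H|E) = 1.2964/(1+1.2964) = 0.565.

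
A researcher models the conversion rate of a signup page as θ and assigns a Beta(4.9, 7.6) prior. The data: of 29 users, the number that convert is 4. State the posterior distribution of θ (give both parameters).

The binomial likelihood is conjugate to the Beta prior: with 4 successes and 25 failures, the posterior is Beta(4.9+4, 7.6+25) = Beta(8.9, 32.6).

Posterior: Beta(8.9, 32.6)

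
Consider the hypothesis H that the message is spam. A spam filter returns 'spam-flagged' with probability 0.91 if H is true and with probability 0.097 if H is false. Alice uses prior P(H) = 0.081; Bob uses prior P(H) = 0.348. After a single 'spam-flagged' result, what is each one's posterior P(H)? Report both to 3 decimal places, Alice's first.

The likelihood ratio for a 'spam-flagged' result is 0.91/0.097 = 9.3814.
Alice: prior odds 0.081/0.919 = 0.088139; posterior odds 0.82687; posterior probability 0.453.
Bob: prior odds 0.348/0.652 = 0.53374; posterior odds 5.0073; posterior probability 0.834.

Alice: 0.453; Bob: 0.834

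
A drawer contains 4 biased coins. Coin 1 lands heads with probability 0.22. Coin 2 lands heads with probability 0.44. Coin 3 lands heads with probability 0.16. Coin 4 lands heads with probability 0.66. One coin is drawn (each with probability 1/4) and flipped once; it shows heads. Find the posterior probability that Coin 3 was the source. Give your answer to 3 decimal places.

Posterior probability ≈ 0.108

P(heads|C1) = 0.22; P(heads|C2) = 0.44; P(heads|C3) = 0.16; P(heads|C4) = 0.66.
Prior × likelihood for each source: 0.25·0.22=0.05500, 0.25·0.44=0.1100, 0.25·0.16=0.04000, 0.25·0.66=0.1650. Summing gives P(heads) = 0.37000.
P(Coin 3 | heads) = 0.04000 / 0.37000 = 0.108.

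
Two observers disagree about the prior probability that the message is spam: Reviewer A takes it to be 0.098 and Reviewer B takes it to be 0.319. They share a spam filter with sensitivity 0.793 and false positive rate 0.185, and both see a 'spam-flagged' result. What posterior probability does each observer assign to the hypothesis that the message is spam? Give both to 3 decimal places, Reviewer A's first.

Reviewer A: 0.318; Reviewer B: 0.668

P('+'|H) = 0.793, P('+'|¬H) = 0.185.
Reviewer A: numerator 0.793·0.098 = 0.077714; evidence = 0.077714+0.185·0.902 = 0.24458; posterior = 0.318.
Reviewer B: numerator 0.793·0.319 = 0.25297; evidence = 0.25297+0.185·0.681 = 0.37895; posterior = 0.668.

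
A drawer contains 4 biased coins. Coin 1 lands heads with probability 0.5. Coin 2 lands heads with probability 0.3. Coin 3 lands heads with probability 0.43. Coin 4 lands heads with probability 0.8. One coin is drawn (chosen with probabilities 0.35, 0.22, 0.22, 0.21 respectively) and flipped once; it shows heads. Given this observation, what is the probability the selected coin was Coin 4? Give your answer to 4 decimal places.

Posterior probability ≈ 0.3336

P(heads|C1) = 0.5; P(heads|C2) = 0.3; P(heads|C3) = 0.43; P(heads|C4) = 0.8.
Prior × likelihood for each source: 0.35·0.5=0.1750, 0.22·0.3=0.06600, 0.22·0.43=0.09460, 0.21·0.8=0.1680. Summing gives P(heads) = 0.50360.
P(Coin 4 | heads) = 0.1680 / 0.50360 = 0.3336.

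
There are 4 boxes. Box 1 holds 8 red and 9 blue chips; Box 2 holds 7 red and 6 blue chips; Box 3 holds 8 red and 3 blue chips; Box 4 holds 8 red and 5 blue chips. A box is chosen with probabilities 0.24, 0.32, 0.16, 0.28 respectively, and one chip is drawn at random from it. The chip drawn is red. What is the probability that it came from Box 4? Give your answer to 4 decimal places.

Tabulate prior·likelihood by source: [1] prior 0.24, lik 0.4706, product 0.1129; [2] prior 0.32, lik 0.5385, product 0.1723; [3] prior 0.16, lik 0.7273, product 0.1164; [4] prior 0.28, lik 0.6154, product 0.1723.
Normalizing constant = 0.57392; the posterior for Box 4 is its product over the sum, 0.1723/0.57392 = 0.3002.

Posterior probability ≈ 0.3002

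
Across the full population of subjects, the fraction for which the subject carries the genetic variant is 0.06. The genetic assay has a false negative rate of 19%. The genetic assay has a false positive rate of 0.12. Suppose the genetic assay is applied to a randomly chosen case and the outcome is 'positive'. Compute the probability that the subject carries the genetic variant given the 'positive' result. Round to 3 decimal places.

P(H | E) ≈ 0.301

Let H be the event that the subject carries the genetic variant. P(H) = 0.06, so P(¬H) = 0.94. With E the 'positive' result, P(E|H) = 0.81 and P(E|¬H) = 0.12.
P(E) = 0.81·0.06 + 0.12·0.94 = 0.048600 + 0.11280 = 0.16140.
By Bayes' theorem, P(H|E) = 0.048600 / 0.16140 = 0.301.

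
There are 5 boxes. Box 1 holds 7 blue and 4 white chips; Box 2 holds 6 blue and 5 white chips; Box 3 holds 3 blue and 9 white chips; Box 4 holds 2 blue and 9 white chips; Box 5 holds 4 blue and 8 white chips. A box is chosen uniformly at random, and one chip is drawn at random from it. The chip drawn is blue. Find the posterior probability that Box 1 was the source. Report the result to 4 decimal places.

Tabulate prior·likelihood by source: [1] prior 0.2, lik 0.6364, product 0.1273; [2] prior 0.2, lik 0.5455, product 0.1091; [3] prior 0.2, lik 0.25, product 0.05000; [4] prior 0.2, lik 0.1818, product 0.03636; [5] prior 0.2, lik 0.3333, product 0.06667.
Normalizing constant = 0.38939; the posterior for Box 1 is its product over the sum, 0.1273/0.38939 = 0.3268.

Posterior probability ≈ 0.3268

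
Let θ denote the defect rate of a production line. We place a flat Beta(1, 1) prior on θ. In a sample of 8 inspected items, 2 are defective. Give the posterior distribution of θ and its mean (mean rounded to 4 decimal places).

The binomial likelihood is conjugate to the Beta prior: with 2 successes and 6 failures, the posterior is Beta(1+2, 1+6) = Beta(3, 7).
E[θ | data] = 3/(3+7) = 0.3000.

Posterior: Beta(3, 7); mean ≈ 0.3000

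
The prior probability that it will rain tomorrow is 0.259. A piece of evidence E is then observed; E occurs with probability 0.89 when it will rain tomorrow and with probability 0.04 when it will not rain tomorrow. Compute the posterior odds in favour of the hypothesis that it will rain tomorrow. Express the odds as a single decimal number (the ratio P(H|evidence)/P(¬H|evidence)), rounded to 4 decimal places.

Prior odds = 0.259/(1−0.259) = 0.34953.
Likelihood ratio for E = 0.89/0.04 = 22.250.
Posterior odds = prior odds × LR = 7.7770.

Posterior odds ≈ 7.7770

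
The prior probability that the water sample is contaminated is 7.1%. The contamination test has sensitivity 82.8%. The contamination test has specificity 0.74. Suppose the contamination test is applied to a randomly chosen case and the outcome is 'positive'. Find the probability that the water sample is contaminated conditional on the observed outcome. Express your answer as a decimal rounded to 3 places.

P(H | E) ≈ 0.196

Let H be the event that the water sample is contaminated. P(H) = 0.071, so P(¬H) = 0.929. With E the 'positive' result, P(E|H) = 0.828 and P(E|¬H) = 0.26.
P(E) = 0.828·0.071 + 0.26·0.929 = 0.058788 + 0.24154 = 0.30033.
By Bayes' theorem, P(H|E) = 0.058788 / 0.30033 = 0.196.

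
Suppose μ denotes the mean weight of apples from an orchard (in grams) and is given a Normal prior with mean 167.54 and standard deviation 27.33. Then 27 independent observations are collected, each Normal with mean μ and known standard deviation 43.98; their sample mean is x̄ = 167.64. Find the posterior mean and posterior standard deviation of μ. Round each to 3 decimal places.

With known σ, the Normal prior is conjugate. Weight on the data is w = (n/σ²)/(n/σ² + 1/τ₀²) = 0.0139590/(0.0139590+0.00133882) = 0.91248.
Posterior mean = w·x̄ + (1−w)·μ₀ = 0.91248·167.64 + 0.087517·167.54 = 167.631. Posterior variance = 1/(0.0139590+0.00133882) = 65.3689, so SD = 8.085.

Posterior mean ≈ 167.631; posterior SD ≈ 8.085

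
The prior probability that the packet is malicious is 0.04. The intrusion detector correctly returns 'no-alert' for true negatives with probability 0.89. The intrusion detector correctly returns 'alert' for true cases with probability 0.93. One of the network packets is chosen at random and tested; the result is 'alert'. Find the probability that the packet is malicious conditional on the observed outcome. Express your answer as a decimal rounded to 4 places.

Write H for 'the packet is malicious'. Prior odds H:¬H = 0.04/0.96 = 0.041667. For the 'alert' outcome, the likelihood ratio is 0.93/0.11 = 8.4545.
Posterior odds = 0.041667 × 8.4545 = 0.35227, so P(H|E) = 0.35227/(1+0.35227) = 0.2605.

P(H | E) ≈ 0.2605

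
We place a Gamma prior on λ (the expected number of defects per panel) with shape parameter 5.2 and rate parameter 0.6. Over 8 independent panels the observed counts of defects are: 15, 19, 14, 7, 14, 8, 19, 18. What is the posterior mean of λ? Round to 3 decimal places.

The Poisson likelihood adds the total count to the shape and the number of exposure periods to the rate. Here ∑xᵢ = 114 and n = 8, so shape 5.2→119.2 and rate 0.6→8.6.
Posterior mean = shape/rate = 119.2/8.6 = 13.860.

Posterior mean ≈ 13.860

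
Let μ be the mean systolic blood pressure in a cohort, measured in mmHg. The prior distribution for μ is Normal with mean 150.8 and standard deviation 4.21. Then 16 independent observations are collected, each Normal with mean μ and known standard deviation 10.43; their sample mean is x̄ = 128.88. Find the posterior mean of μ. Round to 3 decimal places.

Prior precision 1/τ₀² = 1/4.21² = 0.0564204; data precision n/σ² = 16/10.43² = 0.147079.
Posterior precision = 0.0564204 + 0.147079 = 0.203500.
Posterior mean = (0.0564204·150.8 + 0.147079·128.88) / 0.203500 = 134.957.

Posterior mean ≈ 134.957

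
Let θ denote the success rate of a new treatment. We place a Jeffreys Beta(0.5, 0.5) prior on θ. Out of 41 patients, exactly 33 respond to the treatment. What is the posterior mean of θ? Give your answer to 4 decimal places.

Posterior mean ≈ 0.7976

Observing 33 successes and 8 failures updates Beta(0.5, 0.5) by adding the success and failure counts to the two shape parameters: α = 0.5+33 = 33.5, β = 0.5+8 = 8.5.
E[θ | data] = 33.5/(33.5+8.5) = 0.7976.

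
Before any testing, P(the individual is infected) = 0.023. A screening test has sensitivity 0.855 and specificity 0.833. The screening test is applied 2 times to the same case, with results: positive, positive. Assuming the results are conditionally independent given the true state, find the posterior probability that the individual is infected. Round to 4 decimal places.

Posterior P(H) ≈ 0.3816

Let H be the event that the individual is infected; start with P(H) = 0.023. P('positive'|H) = 0.855, P('positive'|¬H) = 0.167.
Update on result 1 ('positive'): P(H) ← 0.855·0.0230 / (0.855·0.0230 + 0.167·0.9770) = 0.019665/0.18282 = 0.1076.
Update on result 2 ('positive'): P(H) ← 0.855·0.1076 / (0.855·0.1076 + 0.167·0.8924) = 0.091966/0.24100 = 0.3816.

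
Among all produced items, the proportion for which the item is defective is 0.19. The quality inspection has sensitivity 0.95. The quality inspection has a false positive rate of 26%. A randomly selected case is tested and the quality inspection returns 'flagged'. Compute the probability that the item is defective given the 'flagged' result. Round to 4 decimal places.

P(H | E) ≈ 0.4615

Let H be the event that the item is defective. P(H) = 0.19, so P(¬H) = 0.81. With E the 'flagged' result, P(E|H) = 0.95 and P(E|¬H) = 0.26.
P(E) = 0.95·0.19 + 0.26·0.81 = 0.18050 + 0.21060 = 0.39110.
By Bayes' theorem, P(H|E) = 0.18050 / 0.39110 = 0.4615.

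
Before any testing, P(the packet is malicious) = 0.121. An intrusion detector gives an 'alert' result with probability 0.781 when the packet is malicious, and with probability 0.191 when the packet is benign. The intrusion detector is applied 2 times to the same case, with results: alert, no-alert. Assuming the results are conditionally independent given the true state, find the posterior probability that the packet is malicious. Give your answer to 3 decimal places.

Posterior P(H) ≈ 0.132

With H the event that the packet is malicious, the joint likelihood of the observed sequence is P(data|H) = 0.781·0.219 = 0.17104 and P(data|¬H) = 0.191·0.809 = 0.15452.
Bayes: P(H|data) = 0.121·0.17104 / (0.121·0.17104 + 0.879·0.15452) = 0.020696/0.15652 = 0.1322.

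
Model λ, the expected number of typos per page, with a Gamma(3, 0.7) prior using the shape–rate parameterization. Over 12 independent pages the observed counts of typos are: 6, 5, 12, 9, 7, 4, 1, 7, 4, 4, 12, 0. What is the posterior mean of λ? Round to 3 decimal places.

Total count ∑xᵢ = 71 over n = 12 pages.
Gamma is conjugate to the Poisson likelihood: posterior is Gamma(shape = 3+71 = 74, rate = 0.7+12 = 12.7).
Posterior mean = shape/rate = 74/12.7 = 5.827.

Posterior mean ≈ 5.827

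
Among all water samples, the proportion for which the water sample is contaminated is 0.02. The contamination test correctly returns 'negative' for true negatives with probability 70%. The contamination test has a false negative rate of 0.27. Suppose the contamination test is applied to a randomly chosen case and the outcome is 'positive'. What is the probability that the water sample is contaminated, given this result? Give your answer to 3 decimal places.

P(H | E) ≈ 0.047

Write H for 'the water sample is contaminated'. Prior odds H:¬H = 0.02/0.98 = 0.020408. For the 'positive' outcome, the likelihood ratio is 0.73/0.3 = 2.4333.
Posterior odds = 0.020408 × 2.4333 = 0.049660, so P(H|E) = 0.049660/(1+0.049660) = 0.047.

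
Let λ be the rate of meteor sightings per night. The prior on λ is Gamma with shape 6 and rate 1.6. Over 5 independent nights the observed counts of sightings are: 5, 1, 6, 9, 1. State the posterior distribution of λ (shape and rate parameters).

Posterior: Gamma(shape=28, rate=6.6)

The Poisson likelihood adds the total count to the shape and the number of exposure periods to the rate. Here ∑xᵢ = 22 and n = 5, so shape 6→28 and rate 1.6→6.6.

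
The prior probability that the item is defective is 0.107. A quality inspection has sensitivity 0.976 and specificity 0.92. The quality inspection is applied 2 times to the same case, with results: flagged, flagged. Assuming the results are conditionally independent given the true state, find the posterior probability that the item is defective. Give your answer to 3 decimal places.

Posterior P(H) ≈ 0.947

With H the event that the item is defective, the joint likelihood of the observed sequence is P(data|H) = 0.976·0.976 = 0.95258 and P(data|¬H) = 0.08·0.08 = 0.0064000.
Bayes: P(H|data) = 0.107·0.95258 / (0.107·0.95258 + 0.893·0.0064000) = 0.10193/0.10764 = 0.9469.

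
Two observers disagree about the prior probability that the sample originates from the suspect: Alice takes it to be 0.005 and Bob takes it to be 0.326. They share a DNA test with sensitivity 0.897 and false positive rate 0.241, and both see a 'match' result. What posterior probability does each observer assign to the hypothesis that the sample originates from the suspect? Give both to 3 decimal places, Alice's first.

The likelihood ratio for a 'match' result is 0.897/0.241 = 3.7220.
Alice: prior odds 0.005/0.995 = 0.0050251; posterior odds 0.018703; posterior probability 0.018.
Bob: prior odds 0.326/0.674 = 0.48368; posterior odds 1.8003; posterior probability 0.643.

Alice: 0.018; Bob: 0.643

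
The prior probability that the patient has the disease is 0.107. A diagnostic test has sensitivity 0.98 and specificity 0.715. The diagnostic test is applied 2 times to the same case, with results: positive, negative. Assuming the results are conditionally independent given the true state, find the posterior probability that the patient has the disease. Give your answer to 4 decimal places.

With H the event that the patient has the disease, the joint likelihood of the observed sequence is P(data|H) = 0.98·0.02 = 0.019600 and P(data|¬H) = 0.285·0.715 = 0.20377.
Bayes: P(H|data) = 0.107·0.019600 / (0.107·0.019600 + 0.893·0.20377) = 0.0020972/0.18407 = 0.0114.

Posterior P(H) ≈ 0.0114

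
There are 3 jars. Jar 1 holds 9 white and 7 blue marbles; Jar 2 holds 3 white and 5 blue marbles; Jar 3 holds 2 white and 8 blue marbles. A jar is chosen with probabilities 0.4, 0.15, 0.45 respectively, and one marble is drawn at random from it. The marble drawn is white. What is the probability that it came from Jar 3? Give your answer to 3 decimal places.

Posterior probability ≈ 0.242

Tabulate prior·likelihood by source: [1] prior 0.4, lik 0.5625, product 0.2250; [2] prior 0.15, lik 0.375, product 0.05625; [3] prior 0.45, lik 0.2, product 0.09000.
Normalizing constant = 0.37125; the posterior for Jar 3 is its product over the sum, 0.09000/0.37125 = 0.242.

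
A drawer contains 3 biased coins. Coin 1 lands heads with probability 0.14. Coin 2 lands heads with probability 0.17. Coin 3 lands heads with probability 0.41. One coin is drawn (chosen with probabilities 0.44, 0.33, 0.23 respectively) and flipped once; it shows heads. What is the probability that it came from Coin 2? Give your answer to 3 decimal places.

P(heads|C1) = 0.14; P(heads|C2) = 0.17; P(heads|C3) = 0.41.
Prior × likelihood for each source: 0.44·0.14=0.06160, 0.33·0.17=0.05610, 0.23·0.41=0.09430. Summing gives P(heads) = 0.21200.
P(Coin 2 | heads) = 0.05610 / 0.21200 = 0.265.

Posterior probability ≈ 0.265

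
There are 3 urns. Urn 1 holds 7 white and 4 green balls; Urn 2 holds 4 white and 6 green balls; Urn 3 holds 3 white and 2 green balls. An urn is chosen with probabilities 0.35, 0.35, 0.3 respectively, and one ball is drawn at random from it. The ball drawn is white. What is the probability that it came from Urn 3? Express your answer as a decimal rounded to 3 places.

Tabulate prior·likelihood by source: [1] prior 0.35, lik 0.6364, product 0.2227; [2] prior 0.35, lik 0.4, product 0.1400; [3] prior 0.3, lik 0.6, product 0.1800.
Normalizing constant = 0.54273; the posterior for Urn 3 is its product over the sum, 0.1800/0.54273 = 0.332.

Posterior probability ≈ 0.332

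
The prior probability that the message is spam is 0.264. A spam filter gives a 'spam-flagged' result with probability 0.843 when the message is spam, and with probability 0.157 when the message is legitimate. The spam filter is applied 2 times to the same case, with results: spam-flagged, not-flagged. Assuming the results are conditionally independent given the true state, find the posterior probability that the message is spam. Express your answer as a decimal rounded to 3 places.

Posterior P(H) ≈ 0.264

With H the event that the message is spam, the joint likelihood of the observed sequence is P(data|H) = 0.843·0.157 = 0.13235 and P(data|¬H) = 0.157·0.843 = 0.13235.
Bayes: P(H|data) = 0.264·0.13235 / (0.264·0.13235 + 0.736·0.13235) = 0.034941/0.13235 = 0.2640.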